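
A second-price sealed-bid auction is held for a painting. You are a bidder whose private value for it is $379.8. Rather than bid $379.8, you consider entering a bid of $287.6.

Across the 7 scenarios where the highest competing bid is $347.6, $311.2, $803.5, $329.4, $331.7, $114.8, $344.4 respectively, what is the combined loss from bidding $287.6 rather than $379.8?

$234.7

The deviation costs you only when the competing bid falls strictly between $287.6 and $379.8; elsewhere both bids give the same outcome.
$347.6: truthful payoff $32.2, deviation payoff $0 → loss $32.2.
$311.2: truthful payoff $68.6, deviation payoff $0 → loss $68.6.
$803.5: outcomes coincide → loss $0.
$329.4: truthful payoff $50.4, deviation payoff $0 → loss $50.4.
$331.7: truthful payoff $48.1, deviation payoff $0 → loss $48.1.
$114.8: outcomes coincide → loss $0.
$344.4: truthful payoff $35.4, deviation payoff $0 → loss $35.4.
Total loss = $32.2 + $68.6 + $50.4 + $48.1 + $35.4 = $234.7.
In a second-price auction your bid sets only whether you win, not what you pay, so bidding your true value is weakly dominant.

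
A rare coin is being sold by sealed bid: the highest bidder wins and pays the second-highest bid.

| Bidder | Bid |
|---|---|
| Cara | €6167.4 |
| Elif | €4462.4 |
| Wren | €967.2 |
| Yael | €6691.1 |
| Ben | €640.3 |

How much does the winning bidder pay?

€6167.4

Highest bid: Yael at €6691.1, so Yael wins.
Second-highest bid: Cara at €6167.4 — that is the price the winner pays.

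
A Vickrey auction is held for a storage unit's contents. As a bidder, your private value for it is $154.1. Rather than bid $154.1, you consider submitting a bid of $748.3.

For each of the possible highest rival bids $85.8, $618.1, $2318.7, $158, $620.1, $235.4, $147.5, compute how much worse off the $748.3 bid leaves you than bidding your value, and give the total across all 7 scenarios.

$1015.2

The deviation costs you only when the competing bid falls strictly between $154.1 and $748.3; elsewhere both bids give the same outcome.
$85.8: outcomes coincide → loss $0.
$618.1: truthful payoff $0, deviation payoff −$464 → loss $464.
$2318.7: outcomes coincide → loss $0.
$158: truthful payoff $0, deviation payoff −$3.9 → loss $3.9.
$620.1: truthful payoff $0, deviation payoff −$466 → loss $466.
$235.4: truthful payoff $0, deviation payoff −$81.3 → loss $81.3.
$147.5: outcomes coincide → loss $0.
Total loss = $464 + $3.9 + $466 + $81.3 = $1015.2.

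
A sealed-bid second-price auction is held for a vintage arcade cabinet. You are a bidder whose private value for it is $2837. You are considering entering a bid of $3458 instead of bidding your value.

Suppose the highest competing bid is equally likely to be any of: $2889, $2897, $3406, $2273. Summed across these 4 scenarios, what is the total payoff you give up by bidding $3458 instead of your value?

The deviation costs you only when the competing bid falls strictly between $2837 and $3458; elsewhere both bids give the same outcome.
$2889: truthful payoff $0, deviation payoff −$52 → loss $52.
$2897: truthful payoff $0, deviation payoff −$60 → loss $60.
$3406: truthful payoff $0, deviation payoff −$569 → loss $569.
$2273: outcomes coincide → loss $0.
Total loss = $52 + $60 + $569 = $681.
Truthful bidding weakly dominates here: raising your bid can only win items priced above your value, and lowering it can only forfeit items priced below.

$681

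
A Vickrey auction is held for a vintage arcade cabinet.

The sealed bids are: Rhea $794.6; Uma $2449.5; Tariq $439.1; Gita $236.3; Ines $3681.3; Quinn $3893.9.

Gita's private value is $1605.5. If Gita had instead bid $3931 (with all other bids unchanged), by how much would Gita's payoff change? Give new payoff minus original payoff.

−$2288.4

The highest bid among the other bidders is $3893.9; Gita's bid doesn't change that.
Original bid $236.3: Gita is not highest (top rival bid is $3893.9); payoff $0.
Alternative bid $3931: Gita is highest, pays the top rival bid $3893.9; payoff $1605.5 − $3893.9 = −$2288.4.
Change in payoff = −$2288.4 − ($0) = −$2288.4.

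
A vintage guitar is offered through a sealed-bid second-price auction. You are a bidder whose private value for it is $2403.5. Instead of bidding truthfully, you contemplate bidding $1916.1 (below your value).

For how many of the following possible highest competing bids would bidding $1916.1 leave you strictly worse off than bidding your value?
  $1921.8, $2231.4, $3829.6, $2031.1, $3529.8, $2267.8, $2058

5

The deviation hurts exactly when the highest competing bid lies strictly between $1916.1 and $2403.5 — underbidding then forfeits a profitable win.
$1921.8: inside the interval → strictly worse (loss $481.7).
$2231.4: inside the interval → strictly worse (loss $172.1).
$3829.6: above both → same outcome either way.
$2031.1: inside the interval → strictly worse (loss $372.4).
$3529.8: above both → same outcome either way.
$2267.8: inside the interval → strictly worse (loss $135.7).
$2058: inside the interval → strictly worse (loss $345.5).
Count: 5.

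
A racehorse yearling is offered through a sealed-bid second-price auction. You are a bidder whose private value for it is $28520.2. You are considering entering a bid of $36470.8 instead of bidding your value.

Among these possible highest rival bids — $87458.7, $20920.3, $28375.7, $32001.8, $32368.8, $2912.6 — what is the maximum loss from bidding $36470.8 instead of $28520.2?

$3848.6

$87458.7: same outcome either way → loss $0.
$20920.3: same outcome either way → loss $0.
$28375.7: same outcome either way → loss $0.
$32001.8: truthful gives $0, deviation gives −$3481.6 → loss $3481.6.
$32368.8: truthful gives $0, deviation gives −$3848.6 → loss $3848.6.
$2912.6: same outcome either way → loss $0.
Maximum loss: $3848.6.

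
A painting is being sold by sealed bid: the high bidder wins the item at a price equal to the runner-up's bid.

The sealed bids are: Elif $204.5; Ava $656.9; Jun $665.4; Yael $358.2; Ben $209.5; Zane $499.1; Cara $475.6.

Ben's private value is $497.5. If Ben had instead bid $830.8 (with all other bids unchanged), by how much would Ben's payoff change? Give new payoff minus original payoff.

−$167.9

The highest bid among the other bidders is $665.4; Ben's bid doesn't change that.
Original bid $209.5: Ben is not highest (top rival bid is $665.4); payoff $0.
Alternative bid $830.8: Ben is highest, pays the top rival bid $665.4; payoff $497.5 − $665.4 = −$167.9.
Change in payoff = −$167.9 − ($0) = −$167.9.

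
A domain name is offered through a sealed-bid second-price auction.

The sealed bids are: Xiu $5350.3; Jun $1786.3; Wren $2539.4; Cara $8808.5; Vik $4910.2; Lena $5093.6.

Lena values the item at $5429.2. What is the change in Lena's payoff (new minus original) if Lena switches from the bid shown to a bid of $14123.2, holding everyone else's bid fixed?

−$3379.3

The highest bid among the other bidders is $8808.5; Lena's bid doesn't change that.
Original bid $5093.6: Lena is not highest (top rival bid is $8808.5); payoff $0.
Alternative bid $14123.2: Lena is highest, pays the top rival bid $8808.5; payoff $5429.2 − $8808.5 = −$3379.3.
Change in payoff = −$3379.3 − ($0) = −$3379.3.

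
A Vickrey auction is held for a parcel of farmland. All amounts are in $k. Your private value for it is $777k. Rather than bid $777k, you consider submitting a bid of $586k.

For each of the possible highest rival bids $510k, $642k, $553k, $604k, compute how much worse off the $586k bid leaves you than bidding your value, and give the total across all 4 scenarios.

The deviation costs you only when the competing bid falls strictly between $586k and $777k; elsewhere both bids give the same outcome.
$510k: outcomes coincide → loss $0k.
$642k: truthful payoff $135k, deviation payoff $0k → loss $135k.
$553k: outcomes coincide → loss $0k.
$604k: truthful payoff $173k, deviation payoff $0k → loss $173k.
Total loss = $135k + $173k = $308k.
Because the price is fixed by the runner-up's bid, deviating from your value can only change a good outcome into a bad one — never the reverse.

$308k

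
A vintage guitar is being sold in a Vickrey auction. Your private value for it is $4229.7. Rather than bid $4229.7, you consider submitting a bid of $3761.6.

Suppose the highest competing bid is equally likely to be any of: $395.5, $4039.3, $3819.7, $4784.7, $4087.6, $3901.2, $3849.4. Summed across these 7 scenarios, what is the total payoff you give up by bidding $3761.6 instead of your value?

The deviation costs you only when the competing bid falls strictly between $3761.6 and $4229.7; elsewhere both bids give the same outcome.
$395.5: outcomes coincide → loss $0.
$4039.3: truthful payoff $190.4, deviation payoff $0 → loss $190.4.
$3819.7: truthful payoff $410, deviation payoff $0 → loss $410.
$4784.7: outcomes coincide → loss $0.
$4087.6: truthful payoff $142.1, deviation payoff $0 → loss $142.1.
$3901.2: truthful payoff $328.5, deviation payoff $0 → loss $328.5.
$3849.4: truthful payoff $380.3, deviation payoff $0 → loss $380.3.
Total loss = $190.4 + $410 + $142.1 + $328.5 + $380.3 = $1451.3.
In a second-price auction your bid sets only whether you win, not what you pay, so bidding your true value is weakly dominant.

$1451.3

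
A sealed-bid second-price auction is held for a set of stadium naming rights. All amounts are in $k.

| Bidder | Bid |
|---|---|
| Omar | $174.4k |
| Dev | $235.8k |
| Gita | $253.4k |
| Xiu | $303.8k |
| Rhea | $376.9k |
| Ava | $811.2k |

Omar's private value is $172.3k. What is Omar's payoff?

Highest bid: Ava at $811.2k, so Ava wins.
Second-highest bid: Rhea at $376.9k — that is the price the winner pays.
Omar did not win, so Omar pays nothing and receives nothing: payoff $0k.

$0k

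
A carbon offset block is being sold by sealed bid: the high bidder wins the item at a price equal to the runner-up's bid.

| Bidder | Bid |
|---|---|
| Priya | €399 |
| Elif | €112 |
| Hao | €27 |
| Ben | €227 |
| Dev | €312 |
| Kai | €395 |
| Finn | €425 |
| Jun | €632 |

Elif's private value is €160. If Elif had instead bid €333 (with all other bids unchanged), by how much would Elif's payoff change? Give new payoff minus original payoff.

€0

The highest bid among the other bidders is €632; Elif's bid doesn't change that.
Original bid €112: Elif is not highest (top rival bid is €632); payoff €0.
Alternative bid €333: Elif is not highest (top rival bid is €632); payoff €0.
Change in payoff = €0 − (€0) = €0.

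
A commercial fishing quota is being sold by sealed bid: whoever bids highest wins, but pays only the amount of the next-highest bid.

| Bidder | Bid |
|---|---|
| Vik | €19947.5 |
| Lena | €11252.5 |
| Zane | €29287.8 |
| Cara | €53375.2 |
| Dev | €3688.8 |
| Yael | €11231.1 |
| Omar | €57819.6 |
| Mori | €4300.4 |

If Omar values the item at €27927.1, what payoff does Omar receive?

Highest bid: Omar at €57819.6, so Omar wins.
Second-highest bid: Cara at €53375.2 — that is the price the winner pays.
Omar's payoff = value − price = €27927.1 − €53375.2 = −€25448.1.

−€25448.1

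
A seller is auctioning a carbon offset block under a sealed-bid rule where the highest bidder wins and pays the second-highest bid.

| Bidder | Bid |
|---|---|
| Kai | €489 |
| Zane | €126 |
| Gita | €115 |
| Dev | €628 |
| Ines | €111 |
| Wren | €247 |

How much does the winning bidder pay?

Highest bid: Dev at €628, so Dev wins.
Second-highest bid: Kai at €489 — that is the price the winner pays.

€489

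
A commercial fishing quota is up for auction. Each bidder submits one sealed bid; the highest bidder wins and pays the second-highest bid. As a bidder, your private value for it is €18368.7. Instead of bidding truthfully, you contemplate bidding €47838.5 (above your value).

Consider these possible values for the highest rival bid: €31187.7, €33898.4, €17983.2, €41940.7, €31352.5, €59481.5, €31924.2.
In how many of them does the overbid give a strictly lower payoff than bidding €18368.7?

The deviation hurts exactly when the highest competing bid lies strictly between €18368.7 and €47838.5 — overbidding then wins at a price above your value.
€31187.7: inside the interval → strictly worse (loss €12819).
€33898.4: inside the interval → strictly worse (loss €15529.7).
€17983.2: below both → same outcome either way.
€41940.7: inside the interval → strictly worse (loss €23572).
€31352.5: inside the interval → strictly worse (loss €12983.8).
€59481.5: above both → same outcome either way.
€31924.2: inside the interval → strictly worse (loss €13555.5).
Count: 5.

5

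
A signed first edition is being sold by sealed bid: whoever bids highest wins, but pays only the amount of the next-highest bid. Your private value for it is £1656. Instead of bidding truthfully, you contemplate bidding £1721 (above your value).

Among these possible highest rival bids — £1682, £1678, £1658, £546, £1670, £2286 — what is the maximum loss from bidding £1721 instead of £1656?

£26

£1682: truthful gives £0, deviation gives −£26 → loss £26.
£1678: truthful gives £0, deviation gives −£22 → loss £22.
£1658: truthful gives £0, deviation gives −£2 → loss £2.
£546: same outcome either way → loss £0.
£1670: truthful gives £0, deviation gives −£14 → loss £14.
£2286: same outcome either way → loss £0.
Maximum loss: £26.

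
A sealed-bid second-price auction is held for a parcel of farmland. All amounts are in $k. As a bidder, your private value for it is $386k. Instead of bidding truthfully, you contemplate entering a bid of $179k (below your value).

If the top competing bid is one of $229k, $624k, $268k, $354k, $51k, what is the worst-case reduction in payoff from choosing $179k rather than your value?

$157k

$229k: truthful gives $157k, deviation gives $0k → loss $157k.
$624k: same outcome either way → loss $0k.
$268k: truthful gives $118k, deviation gives $0k → loss $118k.
$354k: truthful gives $32k, deviation gives $0k → loss $32k.
$51k: same outcome either way → loss $0k.
Maximum loss: $157k.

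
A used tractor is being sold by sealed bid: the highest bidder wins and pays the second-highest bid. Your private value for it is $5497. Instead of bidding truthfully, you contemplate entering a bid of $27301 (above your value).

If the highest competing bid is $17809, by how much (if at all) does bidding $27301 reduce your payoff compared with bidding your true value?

Bidding your value $5497: you lose (since $5497 < $17809). Payoff $0.
Bidding $27301: you win and pay $17809. Payoff $5497 − $17809 = −$12312.
The competing bid $17809 lies between your value and your inflated bid, so overbidding wins an item priced above your value.
Loss from deviating = $0 − (−$12312) = $12312.

$12312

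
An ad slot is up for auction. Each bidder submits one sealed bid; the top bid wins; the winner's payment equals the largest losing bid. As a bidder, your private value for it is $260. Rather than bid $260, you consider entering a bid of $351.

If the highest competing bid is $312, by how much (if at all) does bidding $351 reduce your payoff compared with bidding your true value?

Bidding your value $260: you lose (since $260 < $312). Payoff $0.
Bidding $351: you win and pay $312. Payoff $260 − $312 = −$52.
The competing bid $312 lies between your value and your inflated bid, so overbidding wins an item priced above your value.
Loss from deviating = $0 − (−$52) = $52.

$52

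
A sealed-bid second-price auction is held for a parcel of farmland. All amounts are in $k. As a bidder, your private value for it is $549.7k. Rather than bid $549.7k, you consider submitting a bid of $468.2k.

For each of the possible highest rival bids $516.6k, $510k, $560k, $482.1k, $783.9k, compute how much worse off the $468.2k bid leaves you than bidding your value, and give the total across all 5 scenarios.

$140.4k

The deviation costs you only when the competing bid falls strictly between $468.2k and $549.7k; elsewhere both bids give the same outcome.
$516.6k: truthful payoff $33.1k, deviation payoff $0k → loss $33.1k.
$510k: truthful payoff $39.7k, deviation payoff $0k → loss $39.7k.
$560k: outcomes coincide → loss $0k.
$482.1k: truthful payoff $67.6k, deviation payoff $0k → loss $67.6k.
$783.9k: outcomes coincide → loss $0k.
Total loss = $33.1k + $39.7k + $67.6k = $140.4k.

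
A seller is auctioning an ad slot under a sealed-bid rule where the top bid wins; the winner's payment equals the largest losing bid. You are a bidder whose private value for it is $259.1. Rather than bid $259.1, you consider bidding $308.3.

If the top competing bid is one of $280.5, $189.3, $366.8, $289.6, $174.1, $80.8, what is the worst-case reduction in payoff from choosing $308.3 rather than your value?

$30.5

$280.5: truthful gives $0, deviation gives −$21.4 → loss $21.4.
$189.3: same outcome either way → loss $0.
$366.8: same outcome either way → loss $0.
$289.6: truthful gives $0, deviation gives −$30.5 → loss $30.5.
$174.1: same outcome either way → loss $0.
$80.8: same outcome either way → loss $0.
Maximum loss: $30.5.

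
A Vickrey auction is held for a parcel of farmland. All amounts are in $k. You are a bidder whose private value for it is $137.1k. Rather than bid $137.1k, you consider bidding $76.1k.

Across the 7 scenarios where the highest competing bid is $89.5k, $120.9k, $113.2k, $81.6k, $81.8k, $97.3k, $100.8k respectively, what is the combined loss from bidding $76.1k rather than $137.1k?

$274.6k

The deviation costs you only when the competing bid falls strictly between $76.1k and $137.1k; elsewhere both bids give the same outcome.
$89.5k: truthful payoff $47.6k, deviation payoff $0k → loss $47.6k.
$120.9k: truthful payoff $16.2k, deviation payoff $0k → loss $16.2k.
$113.2k: truthful payoff $23.9k, deviation payoff $0k → loss $23.9k.
$81.6k: truthful payoff $55.5k, deviation payoff $0k → loss $55.5k.
$81.8k: truthful payoff $55.3k, deviation payoff $0k → loss $55.3k.
$97.3k: truthful payoff $39.8k, deviation payoff $0k → loss $39.8k.
$100.8k: truthful payoff $36.3k, deviation payoff $0k → loss $36.3k.
Total loss = $47.6k + $16.2k + $23.9k + $55.5k + $55.3k + $39.8k + $36.3k = $274.6k.
Because the price is fixed by the runner-up's bid, deviating from your value can only change a good outcome into a bad one — never the reverse.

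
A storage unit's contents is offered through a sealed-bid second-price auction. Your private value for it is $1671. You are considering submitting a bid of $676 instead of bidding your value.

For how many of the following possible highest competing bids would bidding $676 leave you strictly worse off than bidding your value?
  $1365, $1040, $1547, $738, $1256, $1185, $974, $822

The deviation hurts exactly when the highest competing bid lies strictly between $676 and $1671 — underbidding then forfeits a profitable win.
$1365: inside the interval → strictly worse (loss $306).
$1040: inside the interval → strictly worse (loss $631).
$1547: inside the interval → strictly worse (loss $124).
$738: inside the interval → strictly worse (loss $933).
$1256: inside the interval → strictly worse (loss $415).
$1185: inside the interval → strictly worse (loss $486).
$974: inside the interval → strictly worse (loss $697).
$822: inside the interval → strictly worse (loss $849).
Count: 8.

8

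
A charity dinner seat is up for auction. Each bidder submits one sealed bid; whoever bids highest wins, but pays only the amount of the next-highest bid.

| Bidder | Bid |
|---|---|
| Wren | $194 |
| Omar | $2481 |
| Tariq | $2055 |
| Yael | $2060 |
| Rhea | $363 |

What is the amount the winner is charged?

$2060

Highest bid: Omar at $2481, so Omar wins.
Second-highest bid: Yael at $2060 — that is the price the winner pays.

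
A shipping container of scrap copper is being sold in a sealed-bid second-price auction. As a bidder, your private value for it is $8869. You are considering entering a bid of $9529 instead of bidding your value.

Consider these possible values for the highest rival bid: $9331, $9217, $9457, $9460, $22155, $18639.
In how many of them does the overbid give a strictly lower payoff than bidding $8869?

The deviation hurts exactly when the highest competing bid lies strictly between $8869 and $9529 — overbidding then wins at a price above your value.
$9331: inside the interval → strictly worse (loss $462).
$9217: inside the interval → strictly worse (loss $348).
$9457: inside the interval → strictly worse (loss $588).
$9460: inside the interval → strictly worse (loss $591).
$22155: above both → same outcome either way.
$18639: above both → same outcome either way.
Count: 4.

4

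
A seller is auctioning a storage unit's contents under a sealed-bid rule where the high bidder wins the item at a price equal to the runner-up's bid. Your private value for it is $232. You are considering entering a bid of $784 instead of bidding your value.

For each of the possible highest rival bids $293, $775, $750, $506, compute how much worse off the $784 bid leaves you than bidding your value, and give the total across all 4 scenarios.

The deviation costs you only when the competing bid falls strictly between $232 and $784; elsewhere both bids give the same outcome.
$293: truthful payoff $0, deviation payoff −$61 → loss $61.
$775: truthful payoff $0, deviation payoff −$543 → loss $543.
$750: truthful payoff $0, deviation payoff −$518 → loss $518.
$506: truthful payoff $0, deviation payoff −$274 → loss $274.
Total loss = $61 + $543 + $518 + $274 = $1396.
Because the price is fixed by the runner-up's bid, deviating from your value can only change a good outcome into a bad one — never the reverse.

$1396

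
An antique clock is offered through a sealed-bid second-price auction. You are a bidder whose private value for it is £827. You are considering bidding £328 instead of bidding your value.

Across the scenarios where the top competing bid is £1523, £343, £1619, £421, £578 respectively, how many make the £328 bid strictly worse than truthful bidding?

3

The deviation hurts exactly when the highest competing bid lies strictly between £328 and £827 — underbidding then forfeits a profitable win.
£1523: above both → same outcome either way.
£343: inside the interval → strictly worse (loss £484).
£1619: above both → same outcome either way.
£421: inside the interval → strictly worse (loss £406).
£578: inside the interval → strictly worse (loss £249).
Count: 3.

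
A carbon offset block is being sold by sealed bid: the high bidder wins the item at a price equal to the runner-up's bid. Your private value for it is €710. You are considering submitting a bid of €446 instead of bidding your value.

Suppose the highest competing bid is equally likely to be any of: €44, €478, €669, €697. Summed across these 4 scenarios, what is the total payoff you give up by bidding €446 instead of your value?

€286

The deviation costs you only when the competing bid falls strictly between €446 and €710; elsewhere both bids give the same outcome.
€44: outcomes coincide → loss €0.
€478: truthful payoff €232, deviation payoff €0 → loss €232.
€669: truthful payoff €41, deviation payoff €0 → loss €41.
€697: truthful payoff €13, deviation payoff €0 → loss €13.
Total loss = €232 + €41 + €13 = €286.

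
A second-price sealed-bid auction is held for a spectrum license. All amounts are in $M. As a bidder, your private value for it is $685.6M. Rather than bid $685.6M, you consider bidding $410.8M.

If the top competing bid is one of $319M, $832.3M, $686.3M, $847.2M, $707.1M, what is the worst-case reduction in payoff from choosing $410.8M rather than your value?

$319M: same outcome either way → loss $0M.
$832.3M: same outcome either way → loss $0M.
$686.3M: same outcome either way → loss $0M.
$847.2M: same outcome either way → loss $0M.
$707.1M: same outcome either way → loss $0M.
Maximum loss: $0M.

$0M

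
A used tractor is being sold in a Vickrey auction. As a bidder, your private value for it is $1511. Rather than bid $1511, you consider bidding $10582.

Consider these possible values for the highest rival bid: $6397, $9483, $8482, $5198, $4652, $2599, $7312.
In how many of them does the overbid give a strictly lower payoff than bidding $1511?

7

The deviation hurts exactly when the highest competing bid lies strictly between $1511 and $10582 — overbidding then wins at a price above your value.
$6397: inside the interval → strictly worse (loss $4886).
$9483: inside the interval → strictly worse (loss $7972).
$8482: inside the interval → strictly worse (loss $6971).
$5198: inside the interval → strictly worse (loss $3687).
$4652: inside the interval → strictly worse (loss $3141).
$2599: inside the interval → strictly worse (loss $1088).
$7312: inside the interval → strictly worse (loss $5801).
Count: 7.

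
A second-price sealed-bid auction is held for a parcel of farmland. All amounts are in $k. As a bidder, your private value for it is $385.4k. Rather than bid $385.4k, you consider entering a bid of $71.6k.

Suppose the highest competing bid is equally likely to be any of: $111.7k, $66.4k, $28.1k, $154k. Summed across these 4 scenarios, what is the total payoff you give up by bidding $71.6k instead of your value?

$505.1k

The deviation costs you only when the competing bid falls strictly between $71.6k and $385.4k; elsewhere both bids give the same outcome.
$111.7k: truthful payoff $273.7k, deviation payoff $0k → loss $273.7k.
$66.4k: outcomes coincide → loss $0k.
$28.1k: outcomes coincide → loss $0k.
$154k: truthful payoff $231.4k, deviation payoff $0k → loss $231.4k.
Total loss = $273.7k + $231.4k = $505.1k.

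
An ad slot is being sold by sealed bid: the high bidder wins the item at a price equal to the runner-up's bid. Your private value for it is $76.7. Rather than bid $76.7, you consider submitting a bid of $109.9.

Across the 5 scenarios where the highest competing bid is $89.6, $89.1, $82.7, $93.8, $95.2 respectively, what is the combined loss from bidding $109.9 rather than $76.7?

The deviation costs you only when the competing bid falls strictly between $76.7 and $109.9; elsewhere both bids give the same outcome.
$89.6: truthful payoff $0, deviation payoff −$12.9 → loss $12.9.
$89.1: truthful payoff $0, deviation payoff −$12.4 → loss $12.4.
$82.7: truthful payoff $0, deviation payoff −$6 → loss $6.
$93.8: truthful payoff $0, deviation payoff −$17.1 → loss $17.1.
$95.2: truthful payoff $0, deviation payoff −$18.5 → loss $18.5.
Total loss = $12.9 + $12.4 + $6 + $17.1 + $18.5 = $66.9.

$66.9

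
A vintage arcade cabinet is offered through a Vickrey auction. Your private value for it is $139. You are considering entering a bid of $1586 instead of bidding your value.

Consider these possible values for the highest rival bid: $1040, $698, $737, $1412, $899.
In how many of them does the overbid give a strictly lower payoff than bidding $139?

The deviation hurts exactly when the highest competing bid lies strictly between $139 and $1586 — overbidding then wins at a price above your value.
$1040: inside the interval → strictly worse (loss $901).
$698: inside the interval → strictly worse (loss $559).
$737: inside the interval → strictly worse (loss $598).
$1412: inside the interval → strictly worse (loss $1273).
$899: inside the interval → strictly worse (loss $760).
Count: 5.

5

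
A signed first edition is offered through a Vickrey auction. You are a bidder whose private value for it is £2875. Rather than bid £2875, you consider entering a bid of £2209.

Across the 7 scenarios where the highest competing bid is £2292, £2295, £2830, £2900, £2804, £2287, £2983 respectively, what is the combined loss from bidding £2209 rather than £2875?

£1867

The deviation costs you only when the competing bid falls strictly between £2209 and £2875; elsewhere both bids give the same outcome.
£2292: truthful payoff £583, deviation payoff £0 → loss £583.
£2295: truthful payoff £580, deviation payoff £0 → loss £580.
£2830: truthful payoff £45, deviation payoff £0 → loss £45.
£2900: outcomes coincide → loss £0.
£2804: truthful payoff £71, deviation payoff £0 → loss £71.
£2287: truthful payoff £588, deviation payoff £0 → loss £588.
£2983: outcomes coincide → loss £0.
Total loss = £583 + £580 + £45 + £71 + £588 = £1867.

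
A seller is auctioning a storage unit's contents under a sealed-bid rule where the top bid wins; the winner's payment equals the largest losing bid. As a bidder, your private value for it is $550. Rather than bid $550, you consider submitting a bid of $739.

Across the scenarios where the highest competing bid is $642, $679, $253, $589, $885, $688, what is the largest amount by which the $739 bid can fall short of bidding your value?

$138

$642: truthful gives $0, deviation gives −$92 → loss $92.
$679: truthful gives $0, deviation gives −$129 → loss $129.
$253: same outcome either way → loss $0.
$589: truthful gives $0, deviation gives −$39 → loss $39.
$885: same outcome either way → loss $0.
$688: truthful gives $0, deviation gives −$138 → loss $138.
Maximum loss: $138.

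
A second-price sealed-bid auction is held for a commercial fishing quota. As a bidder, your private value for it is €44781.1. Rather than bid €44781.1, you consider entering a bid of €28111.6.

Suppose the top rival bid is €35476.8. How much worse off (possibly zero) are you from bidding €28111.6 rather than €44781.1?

Bidding your value €44781.1: you win (since €44781.1 > €35476.8) and pay €35476.8. Payoff €9304.3.
Bidding €28111.6: you lose. Payoff €0.
The competing bid €35476.8 lies between your shaded bid and your value, so underbidding forfeits an item you could have won at a profitable price.
Loss from deviating = €9304.3 − (€0) = €9304.3.

€9304.3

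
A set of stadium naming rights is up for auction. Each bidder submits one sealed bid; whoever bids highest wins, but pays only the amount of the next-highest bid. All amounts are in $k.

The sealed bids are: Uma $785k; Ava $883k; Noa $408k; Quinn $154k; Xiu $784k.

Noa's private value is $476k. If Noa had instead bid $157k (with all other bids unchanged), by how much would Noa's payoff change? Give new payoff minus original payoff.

The highest bid among the other bidders is $883k; Noa's bid doesn't change that.
Original bid $408k: Noa is not highest (top rival bid is $883k); payoff $0k.
Alternative bid $157k: Noa is not highest (top rival bid is $883k); payoff $0k.
Change in payoff = $0k − ($0k) = $0k.

$0k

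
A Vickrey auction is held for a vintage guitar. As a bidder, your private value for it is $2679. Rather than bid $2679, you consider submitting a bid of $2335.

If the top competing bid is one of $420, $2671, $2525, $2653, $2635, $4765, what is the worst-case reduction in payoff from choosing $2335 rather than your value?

$154

$420: same outcome either way → loss $0.
$2671: truthful gives $8, deviation gives $0 → loss $8.
$2525: truthful gives $154, deviation gives $0 → loss $154.
$2653: truthful gives $26, deviation gives $0 → loss $26.
$2635: truthful gives $44, deviation gives $0 → loss $44.
$4765: same outcome either way → loss $0.
Maximum loss: $154.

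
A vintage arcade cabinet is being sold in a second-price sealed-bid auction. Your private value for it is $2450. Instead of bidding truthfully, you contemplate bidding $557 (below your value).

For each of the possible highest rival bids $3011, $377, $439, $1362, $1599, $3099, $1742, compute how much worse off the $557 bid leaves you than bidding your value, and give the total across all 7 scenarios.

$2647

The deviation costs you only when the competing bid falls strictly between $557 and $2450; elsewhere both bids give the same outcome.
$3011: outcomes coincide → loss $0.
$377: outcomes coincide → loss $0.
$439: outcomes coincide → loss $0.
$1362: truthful payoff $1088, deviation payoff $0 → loss $1088.
$1599: truthful payoff $851, deviation payoff $0 → loss $851.
$3099: outcomes coincide → loss $0.
$1742: truthful payoff $708, deviation payoff $0 → loss $708.
Total loss = $1088 + $851 + $708 = $2647.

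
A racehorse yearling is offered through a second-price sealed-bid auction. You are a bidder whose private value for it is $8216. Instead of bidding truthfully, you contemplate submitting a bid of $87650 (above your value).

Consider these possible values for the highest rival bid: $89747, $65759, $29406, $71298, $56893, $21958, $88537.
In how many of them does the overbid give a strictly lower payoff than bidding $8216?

The deviation hurts exactly when the highest competing bid lies strictly between $8216 and $87650 — overbidding then wins at a price above your value.
$89747: above both → same outcome either way.
$65759: inside the interval → strictly worse (loss $57543).
$29406: inside the interval → strictly worse (loss $21190).
$71298: inside the interval → strictly worse (loss $63082).
$56893: inside the interval → strictly worse (loss $48677).
$21958: inside the interval → strictly worse (loss $13742).
$88537: above both → same outcome either way.
Count: 5.

5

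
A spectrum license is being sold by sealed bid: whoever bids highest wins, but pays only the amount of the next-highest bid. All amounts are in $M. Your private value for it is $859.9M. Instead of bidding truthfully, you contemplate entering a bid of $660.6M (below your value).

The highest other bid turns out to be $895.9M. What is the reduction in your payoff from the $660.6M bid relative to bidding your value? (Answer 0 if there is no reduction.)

Bidding your value $859.9M: you lose (since $859.9M < $895.9M). Payoff $0M.
Bidding $660.6M: you lose. Payoff $0M.
Difference = $0M − $0M = $0M; both bids lead to the same outcome because the competing bid is above both your value and your alternative bid.

$0M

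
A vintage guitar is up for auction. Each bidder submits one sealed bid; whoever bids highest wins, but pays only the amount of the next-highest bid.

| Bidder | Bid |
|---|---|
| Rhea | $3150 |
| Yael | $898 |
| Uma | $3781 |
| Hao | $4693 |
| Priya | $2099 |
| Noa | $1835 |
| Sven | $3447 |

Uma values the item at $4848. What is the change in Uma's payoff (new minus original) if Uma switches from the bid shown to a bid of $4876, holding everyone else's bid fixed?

The highest bid among the other bidders is $4693; Uma's bid doesn't change that.
Original bid $3781: Uma is not highest (top rival bid is $4693); payoff $0.
Alternative bid $4876: Uma is highest, pays the top rival bid $4693; payoff $4848 − $4693 = $155.
Change in payoff = $155 − ($0) = $155.

$155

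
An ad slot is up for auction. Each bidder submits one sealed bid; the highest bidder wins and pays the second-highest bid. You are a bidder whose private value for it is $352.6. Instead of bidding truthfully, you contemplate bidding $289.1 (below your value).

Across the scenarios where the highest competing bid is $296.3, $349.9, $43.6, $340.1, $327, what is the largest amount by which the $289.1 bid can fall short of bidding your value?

$296.3: truthful gives $56.3, deviation gives $0 → loss $56.3.
$349.9: truthful gives $2.7, deviation gives $0 → loss $2.7.
$43.6: same outcome either way → loss $0.
$340.1: truthful gives $12.5, deviation gives $0 → loss $12.5.
$327: truthful gives $25.6, deviation gives $0 → loss $25.6.
Maximum loss: $56.3.

$56.3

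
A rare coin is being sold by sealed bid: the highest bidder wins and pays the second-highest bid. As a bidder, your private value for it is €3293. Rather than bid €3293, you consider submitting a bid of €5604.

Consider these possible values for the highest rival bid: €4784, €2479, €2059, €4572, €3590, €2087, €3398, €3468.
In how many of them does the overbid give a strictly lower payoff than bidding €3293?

5

The deviation hurts exactly when the highest competing bid lies strictly between €3293 and €5604 — overbidding then wins at a price above your value.
€4784: inside the interval → strictly worse (loss €1491).
€2479: below both → same outcome either way.
€2059: below both → same outcome either way.
€4572: inside the interval → strictly worse (loss €1279).
€3590: inside the interval → strictly worse (loss €297).
€2087: below both → same outcome either way.
€3398: inside the interval → strictly worse (loss €105).
€3468: inside the interval → strictly worse (loss €175).
Count: 5.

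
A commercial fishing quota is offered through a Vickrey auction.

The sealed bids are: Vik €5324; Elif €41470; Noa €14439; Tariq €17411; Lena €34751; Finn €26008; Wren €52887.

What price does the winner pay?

€41470

Highest bid: Wren at €52887, so Wren wins.
Second-highest bid: Elif at €41470 — that is the price the winner pays.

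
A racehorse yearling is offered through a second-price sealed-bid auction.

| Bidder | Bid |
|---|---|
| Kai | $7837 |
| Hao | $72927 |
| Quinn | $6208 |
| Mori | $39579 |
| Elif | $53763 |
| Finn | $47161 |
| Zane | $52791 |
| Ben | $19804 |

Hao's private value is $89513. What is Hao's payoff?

$35750

Highest bid: Hao at $72927, so Hao wins.
Second-highest bid: Elif at $53763 — that is the price the winner pays.
Hao's payoff = value − price = $89513 − $53763 = $35750.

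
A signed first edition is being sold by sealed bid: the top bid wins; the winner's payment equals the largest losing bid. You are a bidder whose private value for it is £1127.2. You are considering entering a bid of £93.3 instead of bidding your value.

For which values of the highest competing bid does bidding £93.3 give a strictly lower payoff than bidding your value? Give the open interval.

If the competing bid is below £93.3, both bids win at the same price — no difference.
If it is above £1127.2, both bids lose — no difference.
If it lies strictly between £93.3 and £1127.2, bidding your value wins at a price below your value (positive payoff) while bidding £93.3 loses (payoff 0).
So the deviation strictly hurts on the open interval (£93.3, £1127.2).

(£93.3, £1127.2)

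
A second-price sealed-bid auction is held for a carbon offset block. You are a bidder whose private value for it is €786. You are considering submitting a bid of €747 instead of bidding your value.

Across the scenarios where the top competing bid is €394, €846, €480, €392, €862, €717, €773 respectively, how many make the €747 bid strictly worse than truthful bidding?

1

The deviation hurts exactly when the highest competing bid lies strictly between €747 and €786 — underbidding then forfeits a profitable win.
€394: below both → same outcome either way.
€846: above both → same outcome either way.
€480: below both → same outcome either way.
€392: below both → same outcome either way.
€862: above both → same outcome either way.
€717: below both → same outcome either way.
€773: inside the interval → strictly worse (loss €13).
Count: 1.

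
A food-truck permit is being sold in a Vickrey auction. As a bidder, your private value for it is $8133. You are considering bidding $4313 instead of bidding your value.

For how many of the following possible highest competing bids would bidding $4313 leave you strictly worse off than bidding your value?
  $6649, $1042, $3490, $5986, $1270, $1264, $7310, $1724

The deviation hurts exactly when the highest competing bid lies strictly between $4313 and $8133 — underbidding then forfeits a profitable win.
$6649: inside the interval → strictly worse (loss $1484).
$1042: below both → same outcome either way.
$3490: below both → same outcome either way.
$5986: inside the interval → strictly worse (loss $2147).
$1270: below both → same outcome either way.
$1264: below both → same outcome either way.
$7310: inside the interval → strictly worse (loss $823).
$1724: below both → same outcome either way.
Count: 3.

3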